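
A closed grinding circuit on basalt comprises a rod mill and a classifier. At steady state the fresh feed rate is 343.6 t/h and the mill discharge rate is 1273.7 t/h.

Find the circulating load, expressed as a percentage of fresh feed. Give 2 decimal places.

CL = 270.69 %

Discharge = new feed + return, hence
R = M − F = 1273.7 − 343.6 = 930.1 t/h
CL = 100·R/F = 100·930.1/343.6 = 270.69 %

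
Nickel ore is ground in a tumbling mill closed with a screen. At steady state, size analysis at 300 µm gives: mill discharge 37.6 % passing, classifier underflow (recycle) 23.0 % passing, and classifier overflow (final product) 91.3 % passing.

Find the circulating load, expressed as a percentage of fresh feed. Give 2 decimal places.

CL = 367.81 %

Two-product formula at 300 µm:
(1+r)·d = r·u + o ⇒ r = (o−d)/(d−u)
r = (91.3 − 37.6)/(37.6 − 23.0) = 53.7/14.6 = 3.6781
CL = 100·r = 367.81 %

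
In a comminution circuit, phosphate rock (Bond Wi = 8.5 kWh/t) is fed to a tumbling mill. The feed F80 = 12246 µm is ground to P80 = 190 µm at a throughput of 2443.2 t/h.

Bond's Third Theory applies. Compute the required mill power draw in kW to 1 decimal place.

W = 10·Wi·[P80^(−½) − F80^(−½)]
W = 10·8.5·(1/√190 − 1/√12246) = 10·8.5·(0.063511) = 5.3984 kWh/t
Power = W × throughput = 5.3984 kWh/t × 2443.2 t/h = 13189.5 kW

P = 13189.5 kW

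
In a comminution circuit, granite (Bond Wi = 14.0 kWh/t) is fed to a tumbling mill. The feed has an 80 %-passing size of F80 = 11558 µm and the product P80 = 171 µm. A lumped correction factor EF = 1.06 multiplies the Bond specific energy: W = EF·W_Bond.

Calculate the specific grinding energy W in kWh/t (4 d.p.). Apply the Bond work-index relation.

W = 9.9681 kWh/t

W = 10·Wi·(P80^(-½) − F80^(-½))
1/√171 = 0.076472;  1/√11558 = 0.009302
W = 10·14.0·(0.076472 − 0.009302) = 9.4038 kWh/t
Apply correction: 9.4038 × 1.06 = 9.9681 kWh/t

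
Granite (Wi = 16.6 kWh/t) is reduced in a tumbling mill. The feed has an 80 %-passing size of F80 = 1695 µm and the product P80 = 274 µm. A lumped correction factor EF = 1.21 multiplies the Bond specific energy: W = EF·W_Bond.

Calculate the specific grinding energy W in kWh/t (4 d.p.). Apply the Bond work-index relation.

Bond:  W = 10 Wi (1/√P − 1/√F)
1/√274 = 0.060412;  1/√1695 = 0.024289
W = 10·16.6·(0.060412 − 0.024289) = 5.9964 kWh/t
W_actual = 1.21 × 5.9964 = 7.2556 kWh/t

W = 7.2556 kWh/t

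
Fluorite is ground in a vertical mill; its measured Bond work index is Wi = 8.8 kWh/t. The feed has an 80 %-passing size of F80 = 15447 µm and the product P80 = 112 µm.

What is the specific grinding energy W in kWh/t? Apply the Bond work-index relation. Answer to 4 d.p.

W = 7.6072 kWh/t

W_Bond = 10·Wi·(1/√P₈₀ − 1/√F₈₀)
1/√112 = 0.094491;  1/√15447 = 0.008046
W = 10·8.8·(0.094491 − 0.008046) = 7.6072 kWh/t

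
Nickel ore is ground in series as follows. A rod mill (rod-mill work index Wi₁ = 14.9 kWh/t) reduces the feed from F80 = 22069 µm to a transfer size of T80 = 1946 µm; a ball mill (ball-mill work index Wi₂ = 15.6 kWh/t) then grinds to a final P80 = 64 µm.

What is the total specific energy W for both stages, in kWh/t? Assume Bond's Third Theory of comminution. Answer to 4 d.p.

W = 18.3383 kWh/t

W = 10 Wi / √P80 − 10 Wi / √F80
Stage 1 (22069→1946 µm, Wi₁=14.9): W₁ = 10·14.9·(0.022669 − 0.006731) = 2.3747 kWh/t
Stage 2 (1946→64 µm, Wi₂=15.6): W₂ = 10·15.6·(0.125000 − 0.022669) = 15.9637 kWh/t
W = W₁ + W₂ = 2.3747 + 15.9637 = 18.3383 kWh/t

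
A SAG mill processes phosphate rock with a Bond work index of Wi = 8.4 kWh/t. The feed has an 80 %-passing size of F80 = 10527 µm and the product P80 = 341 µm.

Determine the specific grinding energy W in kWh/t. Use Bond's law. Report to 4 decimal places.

W = 3.7302 kWh/t

Bond: W = 10·Wi·(1/√P80 − 1/√F80)
1/√341 = 0.054153;  1/√10527 = 0.009746
W = 10·8.4·(0.054153 − 0.009746) = 3.7302 kWh/t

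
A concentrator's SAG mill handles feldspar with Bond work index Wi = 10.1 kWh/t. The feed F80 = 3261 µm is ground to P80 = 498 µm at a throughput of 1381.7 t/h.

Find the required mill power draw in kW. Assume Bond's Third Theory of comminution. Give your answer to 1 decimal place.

W_Bond = 10·Wi·(1/√P₈₀ − 1/√F₈₀)
W = 10·10.1·(1/√498 − 1/√3261) = 10·10.1·(0.027300) = 2.7573 kWh/t
Power = W × throughput = 2.7573 kWh/t × 1381.7 t/h = 3809.7 kW

P = 3809.7 kW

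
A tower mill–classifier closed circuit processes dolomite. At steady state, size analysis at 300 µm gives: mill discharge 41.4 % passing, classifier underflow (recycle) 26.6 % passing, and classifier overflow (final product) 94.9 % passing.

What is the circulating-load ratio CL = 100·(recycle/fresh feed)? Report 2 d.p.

Classifier node, passing 300 µm:
r = (o − d)/(d − u)
r = (94.9 − 41.4)/(41.4 − 26.6) = 53.5/14.8 = 3.6149
CL = 100·r = 361.49 %

CL = 361.49 %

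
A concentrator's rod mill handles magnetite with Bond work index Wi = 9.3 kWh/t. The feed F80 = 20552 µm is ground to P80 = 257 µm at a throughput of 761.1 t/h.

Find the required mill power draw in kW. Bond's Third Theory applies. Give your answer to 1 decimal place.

P = 3921.5 kW

W = 10 Wi (1/√P80 − 1/√F80)  [Bond]
W = 10·9.3·(1/√257 − 1/√20552) = 10·9.3·(0.055403) = 5.1525 kWh/t
Power = W × throughput = 5.1525 kWh/t × 761.1 t/h = 3921.5 kW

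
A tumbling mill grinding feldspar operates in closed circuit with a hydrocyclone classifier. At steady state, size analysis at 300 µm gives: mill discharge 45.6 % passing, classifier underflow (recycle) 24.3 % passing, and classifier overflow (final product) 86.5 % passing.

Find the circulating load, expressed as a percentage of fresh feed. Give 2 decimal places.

Let r = R/F. Size balance at 300 µm:
Fd + Rd = Ru + Fo ⇒ R/F = (o−d)/(d−u)
r = (86.5 − 45.6)/(45.6 − 24.3) = 40.9/21.3 = 1.9202
CL = 100·r = 192.02 %

CL = 192.02 %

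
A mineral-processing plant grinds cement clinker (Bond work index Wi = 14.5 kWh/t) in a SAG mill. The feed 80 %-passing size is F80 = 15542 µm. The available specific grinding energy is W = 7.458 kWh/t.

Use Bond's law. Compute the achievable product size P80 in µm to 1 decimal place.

Bond: W = 10·Wi·(1/√P80 − 1/√F80)
⇒ 1/√P80 = W/(10 Wi) + 1/√F80
  = 7.4580/(10·14.5) + 1/√15542 = 0.051434 + 0.008021 = 0.059456
P80 = (1/0.059456)² = 16.8192² = 282.89 µm

P80 = 282.9 µm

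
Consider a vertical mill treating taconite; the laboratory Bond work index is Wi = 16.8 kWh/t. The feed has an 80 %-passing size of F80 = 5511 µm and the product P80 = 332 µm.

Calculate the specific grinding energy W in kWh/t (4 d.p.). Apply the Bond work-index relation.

W = 10 Wi / √P80 − 10 Wi / √F80
1/√332 = 0.054882;  1/√5511 = 0.013471
W = 10·16.8·(0.054882 − 0.013471) = 6.9571 kWh/t

W = 6.9571 kWh/t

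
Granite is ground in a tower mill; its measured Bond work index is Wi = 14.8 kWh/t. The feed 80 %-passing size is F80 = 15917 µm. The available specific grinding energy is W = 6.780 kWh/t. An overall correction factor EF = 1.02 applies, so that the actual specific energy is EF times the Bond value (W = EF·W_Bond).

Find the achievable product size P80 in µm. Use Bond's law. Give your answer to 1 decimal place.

W = 10 Wi (P80^-0.5 − F80^-0.5)
W_Bond = W / EF = 6.780 / 1.02 = 6.6471 kWh/t
1/√P80 = 1/√F80 + W_Bond/(10·Wi)
  = 6.6471/(10·14.8) + 1/√15917 = 0.044913 + 0.007926 = 0.052839
P80 = (1/0.052839)² = 18.9255² = 358.17 µm

P80 = 358.2 µm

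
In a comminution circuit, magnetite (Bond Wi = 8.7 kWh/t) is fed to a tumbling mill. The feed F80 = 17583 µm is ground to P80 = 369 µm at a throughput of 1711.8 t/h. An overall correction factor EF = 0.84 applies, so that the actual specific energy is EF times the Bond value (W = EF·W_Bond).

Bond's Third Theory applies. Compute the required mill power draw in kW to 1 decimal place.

P = 5568.9 kW

W = 10 Wi (1/√P80 − 1/√F80)  [Bond]
W = 10·8.7·(1/√369 − 1/√17583) = 10·8.7·(0.044516) = 3.8729 kWh/t
Corrected W = EF·W_Bond = 0.84·3.8729 = 3.2533 kWh/t
P = W·T = 3.2533·1711.8 = 5568.9 kW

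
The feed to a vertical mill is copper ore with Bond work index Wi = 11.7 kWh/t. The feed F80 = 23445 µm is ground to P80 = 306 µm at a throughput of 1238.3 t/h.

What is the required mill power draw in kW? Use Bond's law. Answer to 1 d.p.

Bond: W = 10·Wi·(1/√P80 − 1/√F80)
W = 10·11.7·(1/√306 − 1/√23445) = 10·11.7·(0.050635) = 5.9243 kWh/t
P = W·T = 5.9243·1238.3 = 7336.1 kW

P = 7336.1 kW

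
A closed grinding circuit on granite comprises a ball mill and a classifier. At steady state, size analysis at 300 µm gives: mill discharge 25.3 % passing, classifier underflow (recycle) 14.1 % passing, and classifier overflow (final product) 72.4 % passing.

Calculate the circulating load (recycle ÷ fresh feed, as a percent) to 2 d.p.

CL = 420.54 %

Mass balance on the −300 µm fraction:
(1+r)d = ru + o → r = (o−d)/(d−u)
r = (72.4 − 25.3)/(25.3 − 14.1) = 47.1/11.2 = 4.2054
CL = 100·r = 420.54 %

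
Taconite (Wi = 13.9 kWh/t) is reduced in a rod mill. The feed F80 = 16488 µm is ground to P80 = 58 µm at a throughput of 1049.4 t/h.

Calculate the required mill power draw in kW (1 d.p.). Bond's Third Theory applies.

Bond:  W = 10 Wi (1/√P − 1/√F)
W = 10·13.9·(1/√58 − 1/√16488) = 10·13.9·(0.123519) = 17.1691 kWh/t
Mill draw = 17.1691 × 1049.4 = 18017.2 kW

P = 18017.2 kW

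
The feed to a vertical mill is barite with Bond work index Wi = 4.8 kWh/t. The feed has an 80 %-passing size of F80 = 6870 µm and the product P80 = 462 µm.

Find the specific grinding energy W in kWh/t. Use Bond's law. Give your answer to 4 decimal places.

W = 1.6540 kWh/t

W = 10·Wi·(P80^(-½) − F80^(-½))
1/√462 = 0.046524;  1/√6870 = 0.012065
W = 10·4.8·(0.046524 − 0.012065) = 1.6540 kWh/t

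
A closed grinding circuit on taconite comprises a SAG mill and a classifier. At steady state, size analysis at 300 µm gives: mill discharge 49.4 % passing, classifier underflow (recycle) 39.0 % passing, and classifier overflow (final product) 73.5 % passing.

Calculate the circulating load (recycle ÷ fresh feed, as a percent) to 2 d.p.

CL = 231.73 %

Let r = R/F. Size balance at 300 µm:
(1+r)·d = r·u + o ⇒ r = (o−d)/(d−u)
r = (73.5 − 49.4)/(49.4 − 39.0) = 24.1/10.4 = 2.3173
CL = 100·r = 231.73 %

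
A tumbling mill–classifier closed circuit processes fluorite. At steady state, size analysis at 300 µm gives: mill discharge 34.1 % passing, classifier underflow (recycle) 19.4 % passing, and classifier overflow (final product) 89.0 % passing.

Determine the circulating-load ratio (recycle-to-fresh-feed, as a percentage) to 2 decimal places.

Mass balance on the −300 µm fraction:
Fd + Rd = Ru + Fo ⇒ R/F = (o−d)/(d−u)
r = (89.0 − 34.1)/(34.1 − 19.4) = 54.9/14.7 = 3.7347
CL = 100·r = 373.47 %

CL = 373.47 %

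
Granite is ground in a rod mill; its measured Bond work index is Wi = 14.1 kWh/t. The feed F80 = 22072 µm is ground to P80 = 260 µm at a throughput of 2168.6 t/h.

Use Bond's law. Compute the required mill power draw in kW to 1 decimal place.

P = 16905.1 kW

W = 10·Wi·(P80^(-½) − F80^(-½))
W = 10·14.1·(1/√260 − 1/√22072) = 10·14.1·(0.055286) = 7.7954 kWh/t
Mill draw = 7.7954 × 2168.6 = 16905.1 kW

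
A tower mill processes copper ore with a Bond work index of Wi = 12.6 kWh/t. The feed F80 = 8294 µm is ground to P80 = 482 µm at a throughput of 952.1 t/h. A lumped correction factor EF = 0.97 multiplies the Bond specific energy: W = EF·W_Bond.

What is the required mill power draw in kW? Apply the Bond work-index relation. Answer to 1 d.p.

Bond: W = 10·Wi·(1/√P80 − 1/√F80)
W = 10·12.6·(1/√482 − 1/√8294) = 10·12.6·(0.034568) = 4.3556 kWh/t
W_actual = 0.97 × 4.3556 = 4.2249 kWh/t
Power = W × throughput = 4.2249 kWh/t × 952.1 t/h = 4022.6 kW

P = 4022.6 kW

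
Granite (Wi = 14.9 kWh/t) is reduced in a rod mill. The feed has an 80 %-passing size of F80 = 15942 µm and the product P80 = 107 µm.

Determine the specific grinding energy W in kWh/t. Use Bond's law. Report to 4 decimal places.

W = 13.2243 kWh/t

W = 10·Wi·[P80^(−½) − F80^(−½)]
1/√107 = 0.096674;  1/√15942 = 0.007920
W = 10·14.9·(0.096674 − 0.007920) = 13.2243 kWh/t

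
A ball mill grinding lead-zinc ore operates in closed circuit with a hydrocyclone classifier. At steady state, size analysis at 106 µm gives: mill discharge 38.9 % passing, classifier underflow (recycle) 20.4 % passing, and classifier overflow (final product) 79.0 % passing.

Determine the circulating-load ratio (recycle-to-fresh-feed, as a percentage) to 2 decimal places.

CL = 216.76 %

Let r = R/F. Size balance at 106 µm:
Fd + Rd = Ru + Fo ⇒ R/F = (o−d)/(d−u)
r = (79.0 − 38.9)/(38.9 − 20.4) = 40.1/18.5 = 2.1676
CL = 100·r = 216.76 %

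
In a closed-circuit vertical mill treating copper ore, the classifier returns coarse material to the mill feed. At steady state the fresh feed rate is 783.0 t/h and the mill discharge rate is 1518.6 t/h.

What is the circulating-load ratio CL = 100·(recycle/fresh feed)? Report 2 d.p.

Steady state: M = F + R.
R = M − F = 1518.6 − 783.0 = 735.6 t/h
CL = 100·R/F = 100·735.6/783.0 = 93.95 %

CL = 93.95 %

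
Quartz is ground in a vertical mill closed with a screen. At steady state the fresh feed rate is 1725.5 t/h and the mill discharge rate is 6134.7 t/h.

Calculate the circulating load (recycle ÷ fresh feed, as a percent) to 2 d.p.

Discharge = new feed + return, hence
R = M − F = 6134.7 − 1725.5 = 4409.2 t/h
CL = 100·R/F = 100·4409.2/1725.5 = 255.53 %

CL = 255.53 %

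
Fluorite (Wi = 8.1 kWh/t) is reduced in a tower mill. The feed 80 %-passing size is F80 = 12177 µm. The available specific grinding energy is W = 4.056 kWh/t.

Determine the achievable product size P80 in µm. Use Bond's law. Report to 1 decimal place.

W = 10·Wi·(P80^(-½) − F80^(-½))
⇒ 1/√P80 = W/(10·Wi) + 1/√F80
  = 4.0560/(10·8.1) + 1/√12177 = 0.050074 + 0.009062 = 0.059136
P80 = (1/0.059136)² = 16.9101² = 285.95 µm

P80 = 286.0 µm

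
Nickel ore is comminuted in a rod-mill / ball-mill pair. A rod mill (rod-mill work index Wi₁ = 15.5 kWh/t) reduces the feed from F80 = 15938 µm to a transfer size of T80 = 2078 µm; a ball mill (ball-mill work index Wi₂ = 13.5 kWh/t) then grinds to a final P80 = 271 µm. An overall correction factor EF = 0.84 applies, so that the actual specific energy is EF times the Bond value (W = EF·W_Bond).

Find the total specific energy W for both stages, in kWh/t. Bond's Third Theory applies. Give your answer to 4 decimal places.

W = 6.2258 kWh/t

W = 10·Wi·[P80^(−½) − F80^(−½)]
Stage 1 (15938→2078 µm, Wi₁=15.5): W₁ = 10·15.5·(0.021937 − 0.007921) = 2.1725 kWh/t
Stage 2 (2078→271 µm, Wi₂=13.5): W₂ = 10·13.5·(0.060746 − 0.021937) = 5.2392 kWh/t
W = W₁ + W₂ = 2.1725 + 5.2392 = 7.4116 kWh/t
With EF = 0.84: W = 7.4116·0.84 = 6.2258 kWh/t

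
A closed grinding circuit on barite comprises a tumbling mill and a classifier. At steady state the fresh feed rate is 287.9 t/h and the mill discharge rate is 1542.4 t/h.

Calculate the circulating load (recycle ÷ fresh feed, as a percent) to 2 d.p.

Mill node: discharge = fresh + recycle.
R = M − F = 1542.4 − 287.9 = 1254.5 t/h
CL = 100·R/F = 100·1254.5/287.9 = 435.74 %

CL = 435.74 %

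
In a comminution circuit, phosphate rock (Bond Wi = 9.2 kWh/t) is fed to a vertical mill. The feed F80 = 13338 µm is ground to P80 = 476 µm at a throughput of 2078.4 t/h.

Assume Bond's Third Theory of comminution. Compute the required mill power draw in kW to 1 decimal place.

W = 10 Wi (1/√P80 − 1/√F80)  [Bond]
W = 10·9.2·(1/√476 − 1/√13338) = 10·9.2·(0.037176) = 3.4202 kWh/t
P_mill = W·ṁ = 3.4202·2078.4 = 7108.6 kW

P = 7108.6 kW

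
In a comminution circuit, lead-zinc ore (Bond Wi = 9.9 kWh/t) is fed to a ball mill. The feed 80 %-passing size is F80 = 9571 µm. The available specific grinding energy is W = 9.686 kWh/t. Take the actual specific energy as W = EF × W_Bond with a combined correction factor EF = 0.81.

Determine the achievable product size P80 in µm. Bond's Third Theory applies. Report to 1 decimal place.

P80 = 58.3 µm

W = 10 Wi (P80^-0.5 − F80^-0.5)
W_Bond = W / EF = 9.686 / 0.81 = 11.9580 kWh/t
⇒ 1/√P80 = W_Bond/(10 Wi) + 1/√F80
  = 11.9580/(10·9.9) + 1/√9571 = 0.120788 + 0.010222 = 0.131010
P80 = (1/0.131010)² = 7.6330² = 58.26 µm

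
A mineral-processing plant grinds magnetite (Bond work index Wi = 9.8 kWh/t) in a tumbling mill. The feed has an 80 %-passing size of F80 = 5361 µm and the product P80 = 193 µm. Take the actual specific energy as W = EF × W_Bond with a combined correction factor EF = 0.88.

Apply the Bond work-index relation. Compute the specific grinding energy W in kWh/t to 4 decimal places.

W = 5.0299 kWh/t

W = 10 Wi (1/√P80 − 1/√F80)  [Bond]
1/√193 = 0.071982;  1/√5361 = 0.013658
W = 10·9.8·(0.071982 − 0.013658) = 5.7157 kWh/t
W_actual = 0.88 × 5.7157 = 5.0299 kWh/t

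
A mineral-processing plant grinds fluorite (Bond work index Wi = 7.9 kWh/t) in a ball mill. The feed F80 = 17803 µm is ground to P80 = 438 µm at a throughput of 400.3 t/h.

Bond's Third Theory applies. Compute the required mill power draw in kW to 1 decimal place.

W = 10·Wi·[P80^(−½) − F80^(−½)]
W = 10·7.9·(1/√438 − 1/√17803) = 10·7.9·(0.040287) = 3.1827 kWh/t
Mill draw = 3.1827 × 400.3 = 1274.0 kW

P = 1274.0 kW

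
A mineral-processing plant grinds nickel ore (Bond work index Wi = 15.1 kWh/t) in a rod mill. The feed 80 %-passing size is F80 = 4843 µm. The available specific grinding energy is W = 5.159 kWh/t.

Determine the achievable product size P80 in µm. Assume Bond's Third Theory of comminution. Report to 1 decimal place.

P80 = 424.5 µm

W_Bond = 10·Wi·(1/√P₈₀ − 1/√F₈₀)
P80^(−½) = W/(10 Wi) + F80^(−½)
  = 5.1590/(10·15.1) + 1/√4843 = 0.034166 + 0.014370 = 0.048535
P80 = (1/0.048535)² = 20.6036² = 424.51 µm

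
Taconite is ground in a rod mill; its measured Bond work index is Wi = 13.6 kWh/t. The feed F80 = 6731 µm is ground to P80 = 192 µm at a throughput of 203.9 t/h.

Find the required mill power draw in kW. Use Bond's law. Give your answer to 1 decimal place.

W = 10 Wi (P80^-0.5 − F80^-0.5)
W = 10·13.6·(1/√192 − 1/√6731) = 10·13.6·(0.059980) = 8.1573 kWh/t
P_mill = W·ṁ = 8.1573·203.9 = 1663.3 kW

P = 1663.3 kW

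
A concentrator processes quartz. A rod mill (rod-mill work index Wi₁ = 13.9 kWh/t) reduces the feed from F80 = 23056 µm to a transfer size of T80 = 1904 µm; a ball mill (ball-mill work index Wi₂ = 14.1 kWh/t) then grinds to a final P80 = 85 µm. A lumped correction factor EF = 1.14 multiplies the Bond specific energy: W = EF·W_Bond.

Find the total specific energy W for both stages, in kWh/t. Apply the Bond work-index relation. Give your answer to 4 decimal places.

W = 10 Wi (1/√P80 − 1/√F80)  [Bond]
Stage 1 (23056→1904 µm, Wi₁=13.9): W₁ = 10·13.9·(0.022917 − 0.006586) = 2.2701 kWh/t
Stage 2 (1904→85 µm, Wi₂=14.1): W₂ = 10·14.1·(0.108465 − 0.022917) = 12.0622 kWh/t
W = W₁ + W₂ = 2.2701 + 12.0622 = 14.3323 kWh/t
Corrected W = EF·W_Bond = 1.14·14.3323 = 16.3389 kWh/t

W = 16.3389 kWh/t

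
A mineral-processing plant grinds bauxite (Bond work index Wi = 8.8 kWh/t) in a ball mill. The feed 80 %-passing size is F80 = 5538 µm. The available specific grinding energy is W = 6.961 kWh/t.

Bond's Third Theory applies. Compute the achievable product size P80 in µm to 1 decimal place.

Bond:  W = 10 Wi (1/√P − 1/√F)
⇒ 1/√P80 = W/(10·Wi) + 1/√F80
  = 6.9610/(10·8.8) + 1/√5538 = 0.079102 + 0.013438 = 0.092540
P80 = (1/0.092540)² = 10.8061² = 116.77 µm

P80 = 116.8 µm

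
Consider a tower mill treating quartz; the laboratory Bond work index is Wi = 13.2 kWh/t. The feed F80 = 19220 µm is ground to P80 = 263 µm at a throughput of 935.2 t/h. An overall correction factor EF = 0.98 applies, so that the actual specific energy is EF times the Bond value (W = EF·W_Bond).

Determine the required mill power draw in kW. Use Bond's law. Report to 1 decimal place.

P = 6587.2 kW

W = 10·Wi·(P80^(-½) − F80^(-½))
W = 10·13.2·(1/√263 − 1/√19220) = 10·13.2·(0.054450) = 7.1873 kWh/t
With EF = 0.98: W = 7.1873·0.98 = 7.0436 kWh/t
Power = W × throughput = 7.0436 kWh/t × 935.2 t/h = 6587.2 kW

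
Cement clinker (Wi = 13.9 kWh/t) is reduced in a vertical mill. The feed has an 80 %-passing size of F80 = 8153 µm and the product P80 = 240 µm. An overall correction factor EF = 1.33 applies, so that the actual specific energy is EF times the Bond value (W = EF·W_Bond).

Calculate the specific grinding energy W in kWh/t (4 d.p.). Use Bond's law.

W = 9.8859 kWh/t

W = 10 Wi (P80^-0.5 − F80^-0.5)
1/√240 = 0.064550;  1/√8153 = 0.011075
W = 10·13.9·(0.064550 − 0.011075) = 7.4330 kWh/t
W_actual = 1.33 × 7.4330 = 9.8859 kWh/t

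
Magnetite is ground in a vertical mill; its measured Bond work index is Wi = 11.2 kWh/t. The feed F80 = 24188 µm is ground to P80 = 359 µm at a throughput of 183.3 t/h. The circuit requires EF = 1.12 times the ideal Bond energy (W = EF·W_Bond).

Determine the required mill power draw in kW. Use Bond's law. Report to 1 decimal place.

W = 10 Wi / √P80 − 10 Wi / √F80
W = 10·11.2·(1/√359 − 1/√24188) = 10·11.2·(0.046348) = 5.1910 kWh/t
W_actual = 1.12 × 5.1910 = 5.8139 kWh/t
P_mill = W·ṁ = 5.8139·183.3 = 1065.7 kW

P = 1065.7 kW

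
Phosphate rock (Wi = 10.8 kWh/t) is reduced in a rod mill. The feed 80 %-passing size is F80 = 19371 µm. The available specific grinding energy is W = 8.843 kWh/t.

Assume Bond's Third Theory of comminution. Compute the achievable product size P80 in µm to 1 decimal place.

P80 = 126.1 µm

W = 10 Wi / √P80 − 10 Wi / √F80
⇒ 1/√P80 = W/(10·Wi) + 1/√F80
  = 8.8430/(10·10.8) + 1/√19371 = 0.081880 + 0.007185 = 0.089065
P80 = (1/0.089065)² = 11.2278² = 126.06 µm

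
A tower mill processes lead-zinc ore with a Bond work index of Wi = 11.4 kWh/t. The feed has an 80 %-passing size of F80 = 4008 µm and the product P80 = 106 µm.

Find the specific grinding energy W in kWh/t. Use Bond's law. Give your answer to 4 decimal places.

W = 10·Wi·(P80^(-½) − F80^(-½))
1/√106 = 0.097129;  1/√4008 = 0.015796
W = 10·11.4·(0.097129 − 0.015796) = 9.2720 kWh/t

W = 9.2720 kWh/t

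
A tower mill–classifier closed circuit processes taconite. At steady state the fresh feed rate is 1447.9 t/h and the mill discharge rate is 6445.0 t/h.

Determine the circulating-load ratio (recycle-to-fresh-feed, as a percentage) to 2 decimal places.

Mill node: discharge = fresh + recycle.
R = M − F = 6445.0 − 1447.9 = 4997.1 t/h
CL = 100·R/F = 100·4997.1/1447.9 = 345.13 %

CL = 345.13 %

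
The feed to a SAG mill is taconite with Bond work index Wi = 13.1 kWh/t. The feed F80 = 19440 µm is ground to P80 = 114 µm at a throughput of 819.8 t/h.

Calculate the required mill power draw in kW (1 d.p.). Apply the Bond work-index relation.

W = 10·Wi·(P80^(-½) − F80^(-½))
W = 10·13.1·(1/√114 − 1/√19440) = 10·13.1·(0.086486) = 11.3297 kWh/t
P = W·T = 11.3297·819.8 = 9288.1 kW

P = 9288.1 kW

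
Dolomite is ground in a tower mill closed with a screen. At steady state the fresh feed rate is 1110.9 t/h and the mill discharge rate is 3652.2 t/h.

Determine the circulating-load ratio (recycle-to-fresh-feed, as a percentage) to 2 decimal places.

Steady state: M = F + R.
R = M − F = 3652.2 − 1110.9 = 2541.3 t/h
CL = 100·R/F = 100·2541.3/1110.9 = 228.76 %

CL = 228.76 %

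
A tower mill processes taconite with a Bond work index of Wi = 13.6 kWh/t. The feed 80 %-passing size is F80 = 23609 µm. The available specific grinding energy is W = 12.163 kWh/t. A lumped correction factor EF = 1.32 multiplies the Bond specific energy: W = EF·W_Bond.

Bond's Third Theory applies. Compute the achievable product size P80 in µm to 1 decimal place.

P80 = 181.3 µm

W = 10 Wi (P80^-0.5 − F80^-0.5)
W_Bond = W / EF = 12.163 / 1.32 = 9.2144 kWh/t
1/√P80 = 1/√F80 + W_Bond/(10·Wi)
  = 9.2144/(10·13.6) + 1/√23609 = 0.067753 + 0.006508 = 0.074261
P80 = (1/0.074261)² = 13.4660² = 181.33 µm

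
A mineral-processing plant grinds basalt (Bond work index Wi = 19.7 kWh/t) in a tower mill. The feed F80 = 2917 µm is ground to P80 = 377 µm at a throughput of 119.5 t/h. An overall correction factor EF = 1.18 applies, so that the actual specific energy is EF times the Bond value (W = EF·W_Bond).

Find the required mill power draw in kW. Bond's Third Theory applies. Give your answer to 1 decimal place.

P = 916.4 kW

W = 10 Wi (P80^-0.5 − F80^-0.5)
W = 10·19.7·(1/√377 − 1/√2917) = 10·19.7·(0.032987) = 6.4985 kWh/t
With EF = 1.18: W = 6.4985·1.18 = 7.6682 kWh/t
P = W·T = 7.6682·119.5 = 916.4 kW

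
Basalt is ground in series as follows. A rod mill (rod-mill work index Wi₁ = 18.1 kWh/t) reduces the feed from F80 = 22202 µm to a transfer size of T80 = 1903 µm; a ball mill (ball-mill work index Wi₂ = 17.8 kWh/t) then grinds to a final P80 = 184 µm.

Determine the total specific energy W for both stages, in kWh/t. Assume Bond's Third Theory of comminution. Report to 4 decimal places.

W_Bond = 10·Wi·(1/√P₈₀ − 1/√F₈₀)
Stage 1 (22202→1903 µm, Wi₁=18.1): W₁ = 10·18.1·(0.022923 − 0.006711) = 2.9344 kWh/t
Stage 2 (1903→184 µm, Wi₂=17.8): W₂ = 10·17.8·(0.073721 − 0.022923) = 9.0420 kWh/t
W = W₁ + W₂ = 2.9344 + 9.0420 = 11.9764 kWh/t

W = 11.9764 kWh/t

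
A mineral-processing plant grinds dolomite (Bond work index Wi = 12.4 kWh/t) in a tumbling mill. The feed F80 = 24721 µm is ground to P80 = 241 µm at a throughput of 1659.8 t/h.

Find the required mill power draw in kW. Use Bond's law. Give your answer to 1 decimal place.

P = 11948.7 kW

W = 10 Wi / √P80 − 10 Wi / √F80
W = 10·12.4·(1/√241 − 1/√24721) = 10·12.4·(0.058056) = 7.1989 kWh/t
P_mill = W·ṁ = 7.1989·1659.8 = 11948.7 kW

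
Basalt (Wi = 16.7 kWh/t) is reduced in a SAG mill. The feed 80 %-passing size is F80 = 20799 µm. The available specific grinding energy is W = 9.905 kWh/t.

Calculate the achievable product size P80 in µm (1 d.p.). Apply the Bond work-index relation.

P80 = 227.9 µm

W = 10·Wi·[P80^(−½) − F80^(−½)]
P80^-0.5 = F80^-0.5 + W/(10 Wi)
  = 9.9050/(10·16.7) + 1/√20799 = 0.059311 + 0.006934 = 0.066245
P80 = (1/0.066245)² = 15.0954² = 227.87 µm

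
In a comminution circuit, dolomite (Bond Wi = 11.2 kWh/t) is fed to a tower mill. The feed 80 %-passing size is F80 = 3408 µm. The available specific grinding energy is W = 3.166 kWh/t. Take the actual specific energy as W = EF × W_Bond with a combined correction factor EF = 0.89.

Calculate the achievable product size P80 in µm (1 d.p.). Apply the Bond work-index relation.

W = 10 Wi (P80^-0.5 − F80^-0.5)
W_Bond = W / EF = 3.166 / 0.89 = 3.5573 kWh/t
P80^(−½) = W_Bond/(10 Wi) + F80^(−½)
  = 3.5573/(10·11.2) + 1/√3408 = 0.031762 + 0.017130 = 0.048891
P80 = (1/0.048891)² = 20.4535² = 418.35 µm

P80 = 418.3 µm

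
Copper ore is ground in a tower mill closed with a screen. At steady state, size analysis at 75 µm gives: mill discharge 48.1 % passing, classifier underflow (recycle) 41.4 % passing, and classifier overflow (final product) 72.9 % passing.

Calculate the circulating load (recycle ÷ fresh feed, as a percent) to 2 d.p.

CL = 370.15 %

Balance %-passing 75 µm (r = R/F):
d + r·d = r·u + o → r(d−u) = o−d
r = (72.9 − 48.1)/(48.1 − 41.4) = 24.8/6.7 = 3.7015
CL = 100·r = 370.15 %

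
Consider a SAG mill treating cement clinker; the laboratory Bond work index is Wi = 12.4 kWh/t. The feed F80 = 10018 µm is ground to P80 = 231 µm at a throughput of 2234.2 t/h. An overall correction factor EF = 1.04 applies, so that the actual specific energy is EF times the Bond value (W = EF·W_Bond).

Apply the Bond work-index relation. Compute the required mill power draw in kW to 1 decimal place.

P = 16078.4 kW

W_Bond = 10·Wi·(1/√P₈₀ − 1/√F₈₀)
W = 10·12.4·(1/√231 − 1/√10018) = 10·12.4·(0.055804) = 6.9197 kWh/t
Apply correction: 6.9197 × 1.04 = 7.1965 kWh/t
P = W·T = 7.1965·2234.2 = 16078.4 kW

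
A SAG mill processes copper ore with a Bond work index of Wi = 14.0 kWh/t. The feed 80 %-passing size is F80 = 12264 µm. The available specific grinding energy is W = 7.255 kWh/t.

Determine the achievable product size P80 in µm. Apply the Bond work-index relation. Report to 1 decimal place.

P80 = 270.1 µm

W = 10 Wi / √P80 − 10 Wi / √F80
⇒ 1/√P80 = W/(10·Wi) + 1/√F80
  = 7.2550/(10·14.0) + 1/√12264 = 0.051821 + 0.009030 = 0.060851
P80 = (1/0.060851)² = 16.4335² = 270.06 µm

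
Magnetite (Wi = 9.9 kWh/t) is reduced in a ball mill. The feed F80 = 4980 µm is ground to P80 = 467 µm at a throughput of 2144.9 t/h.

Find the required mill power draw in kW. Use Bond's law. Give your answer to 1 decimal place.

P = 6817.1 kW

W_Bond = 10·Wi·(1/√P₈₀ − 1/√F₈₀)
W = 10·9.9·(1/√467 − 1/√4980) = 10·9.9·(0.032104) = 3.1783 kWh/t
P = W·T = 3.1783·2144.9 = 6817.1 kW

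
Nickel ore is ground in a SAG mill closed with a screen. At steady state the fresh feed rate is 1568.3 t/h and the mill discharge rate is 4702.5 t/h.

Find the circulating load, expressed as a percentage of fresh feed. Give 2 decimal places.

CL = 199.85 %

Mill node: discharge = fresh + recycle.
R = M − F = 4702.5 − 1568.3 = 3134.2 t/h
CL = 100·R/F = 100·3134.2/1568.3 = 199.85 %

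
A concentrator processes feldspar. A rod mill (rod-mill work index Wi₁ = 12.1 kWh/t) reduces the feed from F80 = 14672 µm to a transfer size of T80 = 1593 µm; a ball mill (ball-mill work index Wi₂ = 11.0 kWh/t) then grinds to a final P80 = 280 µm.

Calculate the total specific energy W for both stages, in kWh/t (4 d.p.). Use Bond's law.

Bond: W = 10·Wi·(1/√P80 − 1/√F80)
Stage 1 (14672→1593 µm, Wi₁=12.1): W₁ = 10·12.1·(0.025055 − 0.008256) = 2.0327 kWh/t
Stage 2 (1593→280 µm, Wi₂=11.0): W₂ = 10·11.0·(0.059761 − 0.025055) = 3.8177 kWh/t
W = W₁ + W₂ = 2.0327 + 3.8177 = 5.8504 kWh/t

W = 5.8504 kWh/t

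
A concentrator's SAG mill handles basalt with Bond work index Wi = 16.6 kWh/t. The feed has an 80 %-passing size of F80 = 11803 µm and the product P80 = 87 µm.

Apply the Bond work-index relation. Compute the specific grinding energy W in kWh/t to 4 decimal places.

W = 16.2691 kWh/t

W = 10·Wi·[P80^(−½) − F80^(−½)]
1/√87 = 0.107211;  1/√11803 = 0.009205
W = 10·16.6·(0.107211 − 0.009205) = 16.2691 kWh/t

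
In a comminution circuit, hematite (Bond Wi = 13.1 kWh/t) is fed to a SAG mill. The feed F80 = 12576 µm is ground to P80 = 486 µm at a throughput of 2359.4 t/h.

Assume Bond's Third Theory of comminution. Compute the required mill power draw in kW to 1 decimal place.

P = 11264.1 kW

Bond:  W = 10 Wi (1/√P − 1/√F)
W = 10·13.1·(1/√486 − 1/√12576) = 10·13.1·(0.036444) = 4.7741 kWh/t
Power = W × throughput = 4.7741 kWh/t × 2359.4 t/h = 11264.1 kW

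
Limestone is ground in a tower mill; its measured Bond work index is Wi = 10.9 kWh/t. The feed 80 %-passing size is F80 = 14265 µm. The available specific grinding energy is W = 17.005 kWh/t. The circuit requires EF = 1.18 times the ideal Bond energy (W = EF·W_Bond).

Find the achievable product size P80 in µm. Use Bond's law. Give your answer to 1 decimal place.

W = 10·Wi·[P80^(−½) − F80^(−½)]
W_Bond = W / EF = 17.005 / 1.18 = 14.4110 kWh/t
⇒ 1/√P80 = W_Bond/(10 Wi) + 1/√F80
  = 14.4110/(10·10.9) + 1/√14265 = 0.132211 + 0.008373 = 0.140584
P80 = (1/0.140584)² = 7.1132² = 50.60 µm

P80 = 50.6 µm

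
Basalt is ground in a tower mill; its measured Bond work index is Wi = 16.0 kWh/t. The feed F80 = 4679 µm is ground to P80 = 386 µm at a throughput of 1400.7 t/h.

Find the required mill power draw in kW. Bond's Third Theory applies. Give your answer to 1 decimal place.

Bond: W = 10·Wi·(1/√P80 − 1/√F80)
W = 10·16.0·(1/√386 − 1/√4679) = 10·16.0·(0.036279) = 5.8047 kWh/t
Power = W × throughput = 5.8047 kWh/t × 1400.7 t/h = 8130.7 kW

P = 8130.7 kW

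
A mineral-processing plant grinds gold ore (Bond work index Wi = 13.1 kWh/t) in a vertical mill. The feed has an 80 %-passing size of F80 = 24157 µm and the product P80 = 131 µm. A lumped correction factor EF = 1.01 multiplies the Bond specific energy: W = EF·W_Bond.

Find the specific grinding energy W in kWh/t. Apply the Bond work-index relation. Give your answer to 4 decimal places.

W = 10.7087 kWh/t

W = 10·Wi·[P80^(−½) − F80^(−½)]
1/√131 = 0.087370;  1/√24157 = 0.006434
W = 10·13.1·(0.087370 − 0.006434) = 10.6027 kWh/t
Apply correction: 10.6027 × 1.01 = 10.7087 kWh/t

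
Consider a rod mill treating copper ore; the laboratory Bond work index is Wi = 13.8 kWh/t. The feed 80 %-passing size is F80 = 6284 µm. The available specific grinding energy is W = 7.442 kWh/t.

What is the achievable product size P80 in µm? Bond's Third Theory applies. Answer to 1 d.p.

W = 10·Wi·(P80^(-½) − F80^(-½))
⇒ 1/√P80 = W/(10 Wi) + 1/√F80
  = 7.4420/(10·13.8) + 1/√6284 = 0.053928 + 0.012615 = 0.066542
P80 = (1/0.066542)² = 15.0280² = 225.84 µm

P80 = 225.8 µm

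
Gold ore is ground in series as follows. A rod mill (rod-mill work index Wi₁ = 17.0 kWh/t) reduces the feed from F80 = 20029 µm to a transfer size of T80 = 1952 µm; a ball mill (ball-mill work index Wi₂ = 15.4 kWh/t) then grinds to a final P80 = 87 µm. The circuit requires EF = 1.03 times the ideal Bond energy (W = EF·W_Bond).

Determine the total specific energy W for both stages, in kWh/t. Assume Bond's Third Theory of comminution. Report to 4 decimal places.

Bond: W = 10·Wi·(1/√P80 − 1/√F80)
Stage 1 (20029→1952 µm, Wi₁=17.0): W₁ = 10·17.0·(0.022634 − 0.007066) = 2.6466 kWh/t
Stage 2 (1952→87 µm, Wi₂=15.4): W₂ = 10·15.4·(0.107211 − 0.022634) = 13.0249 kWh/t
W = W₁ + W₂ = 2.6466 + 13.0249 = 15.6715 kWh/t
Apply correction: 15.6715 × 1.03 = 16.1416 kWh/t

W = 16.1416 kWh/t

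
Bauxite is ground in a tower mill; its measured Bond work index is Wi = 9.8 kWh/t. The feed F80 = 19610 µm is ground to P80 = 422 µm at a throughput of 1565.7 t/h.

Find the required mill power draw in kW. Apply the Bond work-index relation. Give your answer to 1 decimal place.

Bond:  W = 10 Wi (1/√P − 1/√F)
W = 10·9.8·(1/√422 − 1/√19610) = 10·9.8·(0.041538) = 4.0707 kWh/t
P = W·T = 4.0707·1565.7 = 6373.6 kW

P = 6373.6 kW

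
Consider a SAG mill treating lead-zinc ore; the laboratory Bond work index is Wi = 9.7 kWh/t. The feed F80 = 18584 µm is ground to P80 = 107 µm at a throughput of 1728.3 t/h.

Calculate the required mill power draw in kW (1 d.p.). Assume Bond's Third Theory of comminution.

P = 14977.1 kW

W = 10 Wi / √P80 − 10 Wi / √F80
W = 10·9.7·(1/√107 − 1/√18584) = 10·9.7·(0.089338) = 8.6658 kWh/t
P = W·T = 8.6658·1728.3 = 14977.1 kW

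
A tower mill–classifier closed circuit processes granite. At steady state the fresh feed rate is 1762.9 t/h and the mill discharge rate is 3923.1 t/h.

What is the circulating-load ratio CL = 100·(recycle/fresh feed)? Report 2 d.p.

Mill node: discharge = fresh + recycle.
R = M − F = 3923.1 − 1762.9 = 2160.2 t/h
CL = 100·R/F = 100·2160.2/1762.9 = 122.54 %

CL = 122.54 %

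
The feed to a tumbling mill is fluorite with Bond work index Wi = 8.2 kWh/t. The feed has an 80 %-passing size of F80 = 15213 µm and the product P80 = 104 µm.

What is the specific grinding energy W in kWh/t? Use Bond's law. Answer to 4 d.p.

W = 10·Wi·(P80^(-½) − F80^(-½))
1/√104 = 0.098058;  1/√15213 = 0.008108
W = 10·8.2·(0.098058 − 0.008108) = 7.3759 kWh/t

W = 7.3759 kWh/t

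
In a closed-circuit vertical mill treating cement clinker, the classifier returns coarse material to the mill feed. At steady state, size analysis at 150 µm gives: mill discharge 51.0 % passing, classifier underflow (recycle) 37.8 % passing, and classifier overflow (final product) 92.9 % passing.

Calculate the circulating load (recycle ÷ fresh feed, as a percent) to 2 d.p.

Mass balance on the −150 µm fraction:
(1+r)d = ru + o → r = (o−d)/(d−u)
r = (92.9 − 51.0)/(51.0 − 37.8) = 41.9/13.2 = 3.1742
CL = 100·r = 317.42 %

CL = 317.42 %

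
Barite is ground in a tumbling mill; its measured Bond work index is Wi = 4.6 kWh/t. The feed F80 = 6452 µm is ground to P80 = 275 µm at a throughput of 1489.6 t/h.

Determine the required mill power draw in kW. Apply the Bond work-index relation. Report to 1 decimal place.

W = 10 Wi (P80^-0.5 − F80^-0.5)
W = 10·4.6·(1/√275 − 1/√6452) = 10·4.6·(0.047853) = 2.2012 kWh/t
P_mill = W·ṁ = 2.2012·1489.6 = 3278.9 kW

P = 3278.9 kW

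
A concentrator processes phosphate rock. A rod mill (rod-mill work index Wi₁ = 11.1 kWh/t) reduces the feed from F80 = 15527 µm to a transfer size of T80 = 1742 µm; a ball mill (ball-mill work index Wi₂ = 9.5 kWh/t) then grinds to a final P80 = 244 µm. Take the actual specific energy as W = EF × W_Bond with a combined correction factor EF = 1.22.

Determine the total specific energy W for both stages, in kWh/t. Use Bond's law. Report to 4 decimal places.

W = 6.8007 kWh/t

W = 10 Wi (P80^-0.5 − F80^-0.5)
Stage 1 (15527→1742 µm, Wi₁=11.1): W₁ = 10·11.1·(0.023959 − 0.008025) = 1.7687 kWh/t
Stage 2 (1742→244 µm, Wi₂=9.5): W₂ = 10·9.5·(0.064018 − 0.023959) = 3.8056 kWh/t
W = W₁ + W₂ = 1.7687 + 3.8056 = 5.5743 kWh/t
With EF = 1.22: W = 5.5743·1.22 = 6.8007 kWh/t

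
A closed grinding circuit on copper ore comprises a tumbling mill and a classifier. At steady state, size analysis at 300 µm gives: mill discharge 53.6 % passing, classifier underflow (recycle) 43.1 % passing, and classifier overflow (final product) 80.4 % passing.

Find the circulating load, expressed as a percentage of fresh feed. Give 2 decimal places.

CL = 255.24 %

Mass balance on the −300 µm fraction:
r = (o − d)/(d − u)
r = (80.4 − 53.6)/(53.6 − 43.1) = 26.8/10.5 = 2.5524
CL = 100·r = 255.24 %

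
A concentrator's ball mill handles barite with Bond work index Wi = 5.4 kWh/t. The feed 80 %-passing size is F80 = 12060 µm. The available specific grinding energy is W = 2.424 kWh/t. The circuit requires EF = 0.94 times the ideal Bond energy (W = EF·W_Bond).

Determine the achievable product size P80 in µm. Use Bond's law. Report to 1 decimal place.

P80 = 309.3 µm

W = 10 Wi / √P80 − 10 Wi / √F80
W_Bond = W / EF = 2.424 / 0.94 = 2.5787 kWh/t
P80^-0.5 = F80^-0.5 + W_Bond/(10 Wi)
  = 2.5787/(10·5.4) + 1/√12060 = 0.047754 + 0.009106 = 0.056860
P80 = (1/0.056860)² = 17.5870² = 309.30 µm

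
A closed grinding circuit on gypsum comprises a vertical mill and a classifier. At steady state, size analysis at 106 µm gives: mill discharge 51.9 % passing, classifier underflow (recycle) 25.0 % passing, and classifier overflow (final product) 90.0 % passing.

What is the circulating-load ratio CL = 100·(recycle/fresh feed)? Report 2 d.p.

CL = 141.64 %

Mass balance on the −106 µm fraction:
Fd + Rd = Ru + Fo ⇒ R/F = (o−d)/(d−u)
r = (90.0 − 51.9)/(51.9 − 25.0) = 38.1/26.9 = 1.4164
CL = 100·r = 141.64 %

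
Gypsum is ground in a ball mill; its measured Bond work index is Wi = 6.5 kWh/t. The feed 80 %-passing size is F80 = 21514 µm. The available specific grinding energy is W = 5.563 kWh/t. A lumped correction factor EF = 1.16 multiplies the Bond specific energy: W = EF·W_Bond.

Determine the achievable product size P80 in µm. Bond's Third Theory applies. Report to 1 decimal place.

P80 = 153.9 µm

W = 10 Wi (1/√P80 − 1/√F80)  [Bond]
W_Bond = W / EF = 5.563 / 1.16 = 4.7957 kWh/t
⇒ 1/√P80 = W_Bond/(10·Wi) + 1/√F80
  = 4.7957/(10·6.5) + 1/√21514 = 0.073780 + 0.006818 = 0.080598
P80 = (1/0.080598)² = 12.4073² = 153.94 µm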